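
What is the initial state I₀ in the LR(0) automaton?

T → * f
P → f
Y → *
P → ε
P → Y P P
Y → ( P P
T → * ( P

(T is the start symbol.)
{ [T → . * ( P], [T → . * f], [T' → . T] }

First, augment the grammar with T' → T
I₀ = CLOSURE({ [T' → . T] }):
  [T' → . T] has the dot before T: add [T → . * f], [T → . * ( P]
No further items can be added.

I₀ = { [T → . * ( P], [T → . * f], [T' → . T] }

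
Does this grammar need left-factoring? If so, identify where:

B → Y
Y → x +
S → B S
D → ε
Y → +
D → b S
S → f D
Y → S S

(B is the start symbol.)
Left-factoring is needed when two productions for the same non-terminal
share a common prefix on the right-hand side.

Productions for Y:
  Y → x +
  Y → +
  Y → S S
Productions for S:
  S → B S
  S → f D
Productions for D:
  D → ε
  D → b S

No common prefixes found.

Answer: No, left-factoring is not needed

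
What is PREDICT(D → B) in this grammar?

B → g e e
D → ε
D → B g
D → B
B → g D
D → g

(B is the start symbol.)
PREDICT(D → B) = (FIRST(RHS) \ {ε}) ∪ (FOLLOW(D) if ε ∈ FIRST(RHS), i.e. RHS ⇒* ε)
FIRST(B) = { 'g' }
FIRST(B) = { 'g' }
ε ∉ FIRST(B), so FOLLOW(D) is not added.
PREDICT(D → B) = { 'g' }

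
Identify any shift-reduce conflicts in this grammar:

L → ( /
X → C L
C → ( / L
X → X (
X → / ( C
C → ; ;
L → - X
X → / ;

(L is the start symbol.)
Yes — I8: [L → - X .] vs [X → X . (]

A shift-reduce conflict occurs when an LR(0) state has both:
  - a complete (reduce) item [A → α .] (dot at the end), and
  - a shift item [B → β . c γ] (dot before a terminal).

Augment with L' → L and build the canonical LR(0) collection (I0 = CLOSURE({[L' → . L]}), then GOTO on every symbol after a dot until no new states appear). It has 18 states:
  I0: { [L → . ( /], [L → . - X], [L' → . L] }  — shift
  I1: { [L → ( . /] }  — shift
  I2: { [C → . ( / L], [C → . ; ;], [L → - . X], [X → . / ( C], [X → . / ;], [X → . C L], [X → . X (] }  — shift
  I3: { [L' → L .] }  — accept
  I4: { [C → ( . / L] }  — shift
  I5: { [X → / . ( C], [X → / . ;] }  — shift
  I6: { [C → ; . ;] }  — shift
  I7: { [L → . ( /], [L → . - X], [X → C . L] }  — shift
  I8: { [L → - X .], [X → X . (] }  — shift, reduce
  I9: { [X → X ( .] }  — reduce
  I10: { [X → C L .] }  — reduce
  I11: { [C → ; ; .] }  — reduce
  I12: { [C → . ( / L], [C → . ; ;], [X → / ( . C] }  — shift
  I13: { [X → / ; .] }  — reduce
  I14: { [X → / ( C .] }  — reduce
  I15: { [C → ( / . L], [L → . ( /], [L → . - X] }  — shift
  I16: { [C → ( / L .] }  — reduce
  I17: { [L → ( / .] }  — reduce

I8 contains reduce item [L → - X .] and shift item [X → X . (] — shift-reduce conflict.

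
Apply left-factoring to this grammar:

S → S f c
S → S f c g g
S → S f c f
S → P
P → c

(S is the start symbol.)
Left-factoring transforms A → αβ₁ | αβ₂ into A → αA' and A' → β₁ | β₂
(α is the longest common prefix among the alternatives). Repeat until
no nonterminal has two alternatives with a common prefix.

Round 1: S has alternatives sharing prefix 'S f c'. Introduce S': S → S f c S'
  Add: S' → ε
  Add: S' → g g
  Add: S' → f

No remaining common prefixes — done.

Resulting grammar:
S → S f c S'
S' → ε
S' → g g
S' → f
S → P
P → c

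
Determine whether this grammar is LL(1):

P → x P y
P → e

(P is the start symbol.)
Yes, the grammar is LL(1).

A grammar is LL(1) if for each non-terminal N with multiple productions, the predict sets of those productions are pairwise disjoint, where PREDICT(N → α) = (FIRST(α) \ {ε}) ∪ (FOLLOW(N) if α ⇒* ε).

For P:
  PREDICT(P → x P y) = { 'x' }
  PREDICT(P → e) = { 'e' }

All predict sets are disjoint. The grammar IS LL(1).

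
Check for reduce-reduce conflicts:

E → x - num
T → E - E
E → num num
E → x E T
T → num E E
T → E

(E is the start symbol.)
Augment with E' → E and build the canonical LR(0) collection (I0 = CLOSURE({[E' → . E]}), then GOTO on every symbol after a dot until no new states appear). It has 16 states:
  I0: { [E → . num num], [E → . x - num], [E → . x E T], [E' → . E] }  — shift
  I1: { [E' → E .] }  — accept
  I2: { [E → num . num] }  — shift
  I3: { [E → . num num], [E → . x - num], [E → . x E T], [E → x . - num], [E → x . E T] }  — shift
  I4: { [E → x - . num] }  — shift
  I5: { [E → . num num], [E → . x - num], [E → . x E T], [E → x E . T], [T → . E - E], [T → . E], [T → . num E E] }  — shift
  I6: { [T → E . - E], [T → E .] }  — shift, reduce
  I7: { [E → x E T .] }  — reduce
  I8: { [E → . num num], [E → . x - num], [E → . x E T], [E → num . num], [T → num . E E] }  — shift
  I9: { [E → . num num], [E → . x - num], [E → . x E T], [T → num E . E] }  — shift
  I10: { [E → num . num], [E → num num .] }  — shift, reduce
  I11: { [E → num num .] }  — reduce
  I12: { [T → num E E .] }  — reduce
  I13: { [E → . num num], [E → . x - num], [E → . x E T], [T → E - . E] }  — shift
  I14: { [T → E - E .] }  — reduce
  I15: { [E → x - num .] }  — reduce

No state contains more than one complete item.

Answer: No reduce-reduce conflicts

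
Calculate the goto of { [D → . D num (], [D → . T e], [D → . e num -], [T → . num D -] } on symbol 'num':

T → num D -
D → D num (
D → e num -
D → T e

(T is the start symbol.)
{ [D → . D num (], [D → . T e], [D → . e num -], [T → . num D -], [T → num . D -] }

GOTO(I, 'num') = CLOSURE({ [A → αX.β] : [A → α.Xβ] ∈ I, X = 'num' })

Items with dot before 'num', with the dot advanced:
  [T → . num D -] → [T → num . D -]
Closure of the advanced items:
  [T → num . D -] has the dot before D: add [D → . D num (], [D → . e num -], [D → . T e]
  [D → . T e] has the dot before T: add [T → . num D -]

GOTO = { [D → . D num (], [D → . T e], [D → . e num -], [T → . num D -], [T → num . D -] }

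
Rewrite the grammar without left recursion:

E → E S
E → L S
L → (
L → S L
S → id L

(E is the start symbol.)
E is directly left-recursive. The standard transformation for
  A → A α₁ | ... | A α_m | β₁ | ... | β_n
is
  A  → β₁ A' | ... | β_n A'
  A' → α₁ A' | ... | α_m A' | ε

E → L S becomes E → L S E'
E → E S becomes E' → S E'
Add E' → ε

Productions for other non-terminals are unchanged:
  L → (
  L → S L
  S → id L

Resulting grammar:
E → L S E'
E' → S E'
E' → ε
L → (
L → S L
S → id L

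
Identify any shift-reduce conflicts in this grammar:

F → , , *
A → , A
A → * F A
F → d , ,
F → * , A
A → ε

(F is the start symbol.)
Augment with F' → F and build the canonical LR(0) collection (I0 = CLOSURE({[F' → . F]}), then GOTO on every symbol after a dot until no new states appear). It has 16 states:
  I0: { [F → . * , A], [F → . , , *], [F → . d , ,], [F' → . F] }  — shift
  I1: { [F → * . , A] }  — shift
  I2: { [F → , . , *] }  — shift
  I3: { [F' → F .] }  — accept
  I4: { [F → d . , ,] }  — shift
  I5: { [F → d , . ,] }  — shift
  I6: { [F → d , , .] }  — reduce
  I7: { [F → , , . *] }  — shift
  I8: { [F → , , * .] }  — reduce
  I9: { [A → . * F A], [A → . , A], [A → .], [F → * , . A] }  — shift, reduce
  I10: { [A → * . F A], [F → . * , A], [F → . , , *], [F → . d , ,] }  — shift
  I11: { [A → , . A], [A → . * F A], [A → . , A], [A → .] }  — shift, reduce
  I12: { [F → * , A .] }  — reduce
  I13: { [A → , A .] }  — reduce
  I14: { [A → * F . A], [A → . * F A], [A → . , A], [A → .] }  — shift, reduce
  I15: { [A → * F A .] }  — reduce

I9 contains reduce item [A → .] and shift items [A → . * F A], [A → . , A] — shift-reduce conflict.
I11 contains reduce item [A → .] and shift items [A → . * F A], [A → . , A] — shift-reduce conflict.
I14 contains reduce item [A → .] and shift items [A → . * F A], [A → . , A] — shift-reduce conflict.

Answer: Yes — I9: [A → .] vs [A → . * F A]; I11: [A → .] vs [A → . * F A]; I14: [A → .] vs [A → . * F A]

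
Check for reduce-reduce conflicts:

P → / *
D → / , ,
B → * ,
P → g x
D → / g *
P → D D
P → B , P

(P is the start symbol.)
Augment with P' → P and build the canonical LR(0) collection (I0 = CLOSURE({[P' → . P]}), then GOTO on every symbol after a dot until no new states appear). It has 18 states:
  I0: { [B → . * ,], [D → . / , ,], [D → . / g *], [P → . / *], [P → . B , P], [P → . D D], [P → . g x], [P' → . P] }  — shift
  I1: { [B → * . ,] }  — shift
  I2: { [D → / . , ,], [D → / . g *], [P → / . *] }  — shift
  I3: { [P → B . , P] }  — shift
  I4: { [D → . / , ,], [D → . / g *], [P → D . D] }  — shift
  I5: { [P' → P .] }  — accept
  I6: { [P → g . x] }  — shift
  I7: { [P → g x .] }  — reduce
  I8: { [D → / . , ,], [D → / . g *] }  — shift
  I9: { [P → D D .] }  — reduce
  I10: { [D → / , . ,] }  — shift
  I11: { [D → / g . *] }  — shift
  I12: { [D → / g * .] }  — reduce
  I13: { [D → / , , .] }  — reduce
  I14: { [B → . * ,], [D → . / , ,], [D → . / g *], [P → . / *], [P → . B , P], [P → . D D], [P → . g x], [P → B , . P] }  — shift
  I15: { [P → B , P .] }  — reduce
  I16: { [P → / * .] }  — reduce
  I17: { [B → * , .] }  — reduce

No state contains more than one complete item.

Answer: No reduce-reduce conflicts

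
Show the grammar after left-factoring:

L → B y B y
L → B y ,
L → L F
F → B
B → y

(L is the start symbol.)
Left-factoring transforms A → αβ₁ | αβ₂ into A → αA' and A' → β₁ | β₂
(α is the longest common prefix among the alternatives). Repeat until
no nonterminal has two alternatives with a common prefix.

Round 1: L has alternatives sharing prefix 'B y'. Introduce L': L → B y L'
  Add: L' → B y
  Add: L' → ,

No remaining common prefixes — done.

Resulting grammar:
L → B y L'
L' → B y
L' → ,
L → L F
F → B
B → y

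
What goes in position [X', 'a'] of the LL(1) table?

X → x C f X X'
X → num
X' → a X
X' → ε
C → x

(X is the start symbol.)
X' → a X, X' → ε

To find M[X', 'a'], we find productions for X' where 'a' is in the predict set (PREDICT(N → α) = (FIRST(α) \ {ε}) ∪ (FOLLOW(N) if α ⇒* ε)).

Relevant sets:
  FOLLOW(X') = { $, 'a' }

X' → a X: PREDICT = { 'a' }
  'a' is in predict set, so this production goes in M[X', 'a']
X' → ε: PREDICT = { $, 'a' }
  'a' is in predict set, so this production goes in M[X', 'a']

M[X', 'a'] = X' → a X, X' → ε  (a multiply-defined cell — the grammar is not LL(1))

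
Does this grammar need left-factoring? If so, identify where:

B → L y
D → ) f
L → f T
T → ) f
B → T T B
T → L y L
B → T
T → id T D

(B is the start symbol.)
Left-factoring is needed when two productions for the same non-terminal
share a common prefix on the right-hand side.

Productions for B:
  B → L y
  B → T T B
  B → T
Productions for T:
  T → ) f
  T → L y L
  T → id T D

Found common prefix 'T' in productions for B

Answer: Yes, B has productions with common prefix 'T'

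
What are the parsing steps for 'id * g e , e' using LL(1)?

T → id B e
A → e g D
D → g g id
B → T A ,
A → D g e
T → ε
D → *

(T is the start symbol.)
LL(1) parsing maintains a stack (initially the start symbol over $) and the input. At each step: if the stack top is a terminal, match it against the current input token; if it is a non-terminal N, replace it with the RHS of M[N, lookahead] (the unique production whose predict set contains the lookahead).

Stack is shown with the top on the left.

Stack        Input           Action
-----------------------------------
T $          id * g e , e $  output T → id B e
id B e $     id * g e , e $  match 'id'
B e $        * g e , e $     output B → T A ,
T A , e $    * g e , e $     output T → ε
A , e $      * g e , e $     output A → D g e
D g e , e $  * g e , e $     output D → *
* g e , e $  * g e , e $     match '*'
g e , e $    g e , e $       match 'g'
e , e $      e , e $         match 'e'
, e $        , e $           match ','
e $          e $             match 'e'
$            $               accept

The string is accepted.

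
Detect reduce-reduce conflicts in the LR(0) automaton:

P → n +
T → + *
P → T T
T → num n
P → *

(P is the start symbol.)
A reduce-reduce conflict occurs when an LR(0) state has two complete items [A → α .] and [B → β .] — both call for a reduction, and with no lookahead the parser cannot choose between them.

Augment with P' → P and build the canonical LR(0) collection (I0 = CLOSURE({[P' → . P]}), then GOTO on every symbol after a dot until no new states appear). It has 11 states:
  I0: { [P → . *], [P → . T T], [P → . n +], [P' → . P], [T → . + *], [T → . num n] }  — shift
  I1: { [P → * .] }  — reduce
  I2: { [T → + . *] }  — shift
  I3: { [P' → P .] }  — accept
  I4: { [P → T . T], [T → . + *], [T → . num n] }  — shift
  I5: { [P → n . +] }  — shift
  I6: { [T → num . n] }  — shift
  I7: { [T → num n .] }  — reduce
  I8: { [P → n + .] }  — reduce
  I9: { [P → T T .] }  — reduce
  I10: { [T → + * .] }  — reduce

No state contains more than one complete item.

Answer: No reduce-reduce conflicts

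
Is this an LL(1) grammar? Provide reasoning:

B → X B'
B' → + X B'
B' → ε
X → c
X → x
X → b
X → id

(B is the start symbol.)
A grammar is LL(1) if for each non-terminal N with multiple productions, the predict sets of those productions are pairwise disjoint, where PREDICT(N → α) = (FIRST(α) \ {ε}) ∪ (FOLLOW(N) if α ⇒* ε).

Relevant sets:
  FOLLOW(B') = { $ }

For B':
  PREDICT(B' → '+' X B') = { '+' }
  PREDICT(B' → ε) = { $ }
For X:
  PREDICT(X → c) = { 'c' }
  PREDICT(X → x) = { 'x' }
  PREDICT(X → b) = { 'b' }
  PREDICT(X → id) = { 'id' }
B has a single production, so nothing to check there.

All predict sets are disjoint. The grammar IS LL(1).

Answer: Yes, the grammar is LL(1).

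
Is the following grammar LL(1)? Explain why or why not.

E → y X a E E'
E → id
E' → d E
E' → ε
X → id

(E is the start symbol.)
No. Predict set conflict for E': { 'd' }

A grammar is LL(1) if for each non-terminal N with multiple productions, the predict sets of those productions are pairwise disjoint, where PREDICT(N → α) = (FIRST(α) \ {ε}) ∪ (FOLLOW(N) if α ⇒* ε).

Relevant sets:
  FOLLOW(E') = { $, 'd' }

For E:
  PREDICT(E → y X a E E') = { 'y' }
  PREDICT(E → id) = { 'id' }
For E':
  PREDICT(E' → d E) = { 'd' }
  PREDICT(E' → ε) = { $, 'd' }
X has a single production, so nothing to check there.

Conflict found: Predict set conflict for E': { 'd' }
The grammar is NOT LL(1).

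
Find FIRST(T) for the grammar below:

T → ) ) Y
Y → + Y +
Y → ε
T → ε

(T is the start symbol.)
From T → ) ) Y:
  - ')' is a terminal: add ')' and stop
From T → ε:
  - ε-production, so ε ∈ FIRST(T)

Collecting: FIRST(T) = { ')', ε }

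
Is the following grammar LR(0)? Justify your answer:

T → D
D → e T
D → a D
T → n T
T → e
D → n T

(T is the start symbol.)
Augment with T' → T and build the canonical LR(0) collection (I0 = CLOSURE({[T' → . T]}), then GOTO on every symbol after a dot until no new states appear). It has 12 states:
  I0: { [D → . a D], [D → . e T], [D → . n T], [T → . D], [T → . e], [T → . n T], [T' → . T] }  — shift
  I1: { [T → D .] }  — reduce
  I2: { [T' → T .] }  — accept
  I3: { [D → . a D], [D → . e T], [D → . n T], [D → a . D] }  — shift
  I4: { [D → . a D], [D → . e T], [D → . n T], [D → e . T], [T → . D], [T → . e], [T → . n T], [T → e .] }  — shift, reduce
  I5: { [D → . a D], [D → . e T], [D → . n T], [D → n . T], [T → . D], [T → . e], [T → . n T], [T → n . T] }  — shift
  I6: { [D → n T .], [T → n T .] }  — 2 reduces
  I7: { [D → e T .] }  — reduce
  I8: { [D → a D .] }  — reduce
  I9: { [D → . a D], [D → . e T], [D → . n T], [D → e . T], [T → . D], [T → . e], [T → . n T] }  — shift
  I10: { [D → . a D], [D → . e T], [D → . n T], [D → n . T], [T → . D], [T → . e], [T → . n T] }  — shift
  I11: { [D → n T .] }  — reduce

Conflict in state I4:
  Shift-reduce conflict between [T → e .] and [D → . a D]
So the grammar is NOT LR(0).

Answer: No. Shift-reduce conflict between [T → e .] and [D → . a D]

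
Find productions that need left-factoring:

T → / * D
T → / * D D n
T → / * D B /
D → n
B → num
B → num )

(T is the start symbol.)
Yes, T has productions with common prefix '/ * D'; B has productions with common prefix 'num'

Left-factoring is needed when two productions for the same non-terminal
share a common prefix on the right-hand side.

Productions for T:
  T → / * D
  T → / * D D n
  T → / * D B /
Productions for B:
  B → num
  B → num )

Found common prefix '/ * D' in productions for T
Found common prefix 'num' in productions for B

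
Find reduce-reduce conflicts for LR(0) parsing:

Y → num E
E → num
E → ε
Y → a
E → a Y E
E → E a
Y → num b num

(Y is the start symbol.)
No reduce-reduce conflicts

A reduce-reduce conflict occurs when an LR(0) state has two complete items [A → α .] and [B → β .] — both call for a reduction, and with no lookahead the parser cannot choose between them.

Augment with Y' → Y and build the canonical LR(0) collection (I0 = CLOSURE({[Y' → . Y]}), then GOTO on every symbol after a dot until no new states appear). It has 12 states:
  I0: { [Y → . a], [Y → . num E], [Y → . num b num], [Y' → . Y] }  — shift
  I1: { [Y' → Y .] }  — accept
  I2: { [Y → a .] }  — reduce
  I3: { [E → . E a], [E → . a Y E], [E → . num], [E → .], [Y → num . E], [Y → num . b num] }  — shift, reduce
  I4: { [E → E . a], [Y → num E .] }  — shift, reduce
  I5: { [E → a . Y E], [Y → . a], [Y → . num E], [Y → . num b num] }  — shift
  I6: { [Y → num b . num] }  — shift
  I7: { [E → num .] }  — reduce
  I8: { [Y → num b num .] }  — reduce
  I9: { [E → . E a], [E → . a Y E], [E → . num], [E → .], [E → a Y . E] }  — shift, reduce
  I10: { [E → E . a], [E → a Y E .] }  — shift, reduce
  I11: { [E → E a .] }  — reduce

No state contains more than one complete item.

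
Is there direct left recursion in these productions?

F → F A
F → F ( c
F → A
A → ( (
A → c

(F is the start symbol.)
F → F A: LEFT RECURSIVE (starts with F)
F → F ( c: LEFT RECURSIVE (starts with F)
F → A: starts with A
A → ( (: starts with '('
A → c: starts with c

The grammar has direct left recursion on: F.

Answer: Yes, F is left-recursive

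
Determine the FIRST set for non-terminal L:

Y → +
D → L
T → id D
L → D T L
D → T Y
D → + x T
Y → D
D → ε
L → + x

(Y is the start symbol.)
{ '+', 'id' }

To compute FIRST(L), examine every production with L on the left-hand side, reading each right-hand side left to right until a non-nullable symbol is reached.

FIRST sets of the other non-terminals involved (by the same procedure, iterated to a fixed point):
  FIRST(D) = { '+', 'id', ε }
  FIRST(T) = { 'id' }

From L → D T L:
  - D is a non-terminal: add FIRST(D) \ {ε} = { '+', 'id' }
    D is nullable, so continue to the next symbol
  - T is a non-terminal: add FIRST(T) \ {ε} = { 'id' }
    T is not nullable, so stop
From L → + x:
  - '+' is a terminal: add '+' and stop

Collecting: FIRST(L) = { '+', 'id' }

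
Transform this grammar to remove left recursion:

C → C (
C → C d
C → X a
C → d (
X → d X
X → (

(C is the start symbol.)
C is directly left-recursive. The standard transformation for
  A → A α₁ | ... | A α_m | β₁ | ... | β_n
is
  A  → β₁ A' | ... | β_n A'
  A' → α₁ A' | ... | α_m A' | ε

C → X a becomes C → X a C'
C → d ( becomes C → d ( C'
C → C ( becomes C' → ( C'
C → C d becomes C' → d C'
Add C' → ε

Productions for other non-terminals are unchanged:
  X → d X
  X → (

Resulting grammar:
C → X a C'
C → d ( C'
C' → ( C'
C' → d C'
C' → ε
X → d X
X → (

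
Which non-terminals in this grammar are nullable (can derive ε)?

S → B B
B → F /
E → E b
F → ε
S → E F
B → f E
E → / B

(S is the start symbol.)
{ 'F' }

A non-terminal is nullable if it can derive ε (the empty string): either it has an ε-production, or it has a production whose right-hand side consists entirely of nullable non-terminals.

ε-productions: F → ε
So F is immediately nullable.
No further non-terminal can be added: every production for the remaining non-terminals contains a terminal or a non-nullable non-terminal.
Nullable = { 'F' }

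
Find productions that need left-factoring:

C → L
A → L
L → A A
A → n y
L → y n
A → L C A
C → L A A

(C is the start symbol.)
Left-factoring is needed when two productions for the same non-terminal
share a common prefix on the right-hand side.

Productions for C:
  C → L
  C → L A A
Productions for A:
  A → L
  A → n y
  A → L C A
Productions for L:
  L → A A
  L → y n

Found common prefix 'L' in productions for C
Found common prefix 'L' in productions for A

Answer: Yes, C has productions with common prefix 'L'; A has productions with common prefix 'L'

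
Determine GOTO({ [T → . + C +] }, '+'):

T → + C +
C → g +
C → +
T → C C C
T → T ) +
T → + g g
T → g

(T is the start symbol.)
{ [C → . +], [C → . g +], [T → + . C +] }

GOTO(I, '+') = CLOSURE({ [A → αX.β] : [A → α.Xβ] ∈ I, X = '+' })

Items with dot before '+', with the dot advanced:
  [T → . + C +] → [T → + . C +]
Closure of the advanced items:
  [T → + . C +] has the dot before C: add [C → . g +], [C → . +]

GOTO = { [C → . +], [C → . g +], [T → + . C +] }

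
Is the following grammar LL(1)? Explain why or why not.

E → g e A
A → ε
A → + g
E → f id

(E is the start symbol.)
A grammar is LL(1) if for each non-terminal N with multiple productions, the predict sets of those productions are pairwise disjoint, where PREDICT(N → α) = (FIRST(α) \ {ε}) ∪ (FOLLOW(N) if α ⇒* ε).

Relevant sets:
  FOLLOW(A) = { $ }

For E:
  PREDICT(E → g e A) = { 'g' }
  PREDICT(E → f id) = { 'f' }
For A:
  PREDICT(A → ε) = { $ }
  PREDICT(A → '+' g) = { '+' }

All predict sets are disjoint. The grammar IS LL(1).

Answer: Yes, the grammar is LL(1).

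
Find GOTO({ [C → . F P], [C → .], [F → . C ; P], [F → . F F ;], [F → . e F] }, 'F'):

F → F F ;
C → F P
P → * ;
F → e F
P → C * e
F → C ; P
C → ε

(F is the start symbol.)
GOTO(I, 'F') = CLOSURE({ [A → αX.β] : [A → α.Xβ] ∈ I, X = 'F' })

Items with dot before 'F', with the dot advanced:
  [C → . F P] → [C → F . P]
  [F → . F F ;] → [F → F . F ;]
Closure of the advanced items:
  [C → F . P] has the dot before P: add [P → . * ;], [P → . C * e]
  [F → F . F ;] has the dot before F: add [F → . F F ;], [F → . e F], [F → . C ; P]
  [P → . C * e] has the dot before C: add [C → . F P], [C → .]

GOTO = { [C → . F P], [C → .], [C → F . P], [F → . C ; P], [F → . F F ;], [F → . e F], [F → F . F ;], [P → . * ;], [P → . C * e] }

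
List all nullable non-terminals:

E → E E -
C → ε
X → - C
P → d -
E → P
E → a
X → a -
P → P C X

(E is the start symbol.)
{ 'C' }

ε-productions: C → ε
So C is immediately nullable.
No further non-terminal can be added: every production for the remaining non-terminals contains a terminal or a non-nullable non-terminal.
Nullable = { 'C' }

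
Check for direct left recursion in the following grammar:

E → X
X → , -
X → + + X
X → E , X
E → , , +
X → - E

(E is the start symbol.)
Direct left recursion occurs when N → N α for some non-terminal N (the right-hand side begins with the left-hand side itself).

E → X: starts with X
X → , -: starts with ','
X → + + X: starts with '+'
X → E , X: starts with E
E → , , +: starts with ','
X → - E: starts with '-'

No direct left recursion found.

Answer: No direct left recursion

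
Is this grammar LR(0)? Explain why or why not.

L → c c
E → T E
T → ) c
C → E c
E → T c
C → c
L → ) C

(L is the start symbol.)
Yes, the grammar is LR(0)

A grammar is LR(0) if no state in the canonical LR(0) collection has:
  - both a shift item (dot before a terminal) and a complete item (shift-reduce conflict), or
  - two or more complete items (reduce-reduce conflict; the accept item [L' → L .] counts as a complete item here).

Augment with L' → L and build the canonical LR(0) collection (I0 = CLOSURE({[L' → . L]}), then GOTO on every symbol after a dot until no new states appear). It has 14 states:
  I0: { [L → . ) C], [L → . c c], [L' → . L] }  — shift
  I1: { [C → . E c], [C → . c], [E → . T E], [E → . T c], [L → ) . C], [T → . ) c] }  — shift
  I2: { [L' → L .] }  — accept
  I3: { [L → c . c] }  — shift
  I4: { [L → c c .] }  — reduce
  I5: { [T → ) . c] }  — shift
  I6: { [L → ) C .] }  — reduce
  I7: { [C → E . c] }  — shift
  I8: { [E → . T E], [E → . T c], [E → T . E], [E → T . c], [T → . ) c] }  — shift
  I9: { [C → c .] }  — reduce
  I10: { [E → T E .] }  — reduce
  I11: { [E → T c .] }  — reduce
  I12: { [C → E c .] }  — reduce
  I13: { [T → ) c .] }  — reduce

Every state is either a pure shift/goto state or contains exactly one complete item and nothing to shift — no conflicts. The grammar is LR(0).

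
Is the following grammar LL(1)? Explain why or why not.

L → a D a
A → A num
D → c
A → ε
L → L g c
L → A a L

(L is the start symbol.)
A grammar is LL(1) if for each non-terminal N with multiple productions, the predict sets of those productions are pairwise disjoint, where PREDICT(N → α) = (FIRST(α) \ {ε}) ∪ (FOLLOW(N) if α ⇒* ε).

Relevant sets:
  FIRST(L) = { 'a', 'num' }
  FIRST(A) = { 'num', ε }
  FOLLOW(A) = { 'a', 'num' }

For L:
  PREDICT(L → a D a) = { 'a' }
  PREDICT(L → L g c) = { 'a', 'num' }
  PREDICT(L → A a L) = { 'a', 'num' }
For A:
  PREDICT(A → A num) = { 'num' }
  PREDICT(A → ε) = { 'a', 'num' }
D has a single production, so nothing to check there.

Conflict found: Predict set conflict for L: { 'a' }
The grammar is NOT LL(1).

Answer: No. Predict set conflict for L: { 'a' }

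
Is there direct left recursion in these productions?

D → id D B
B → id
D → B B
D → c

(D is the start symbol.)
No direct left recursion

Direct left recursion occurs when N → N α for some non-terminal N (the right-hand side begins with the left-hand side itself).

D → id D B: starts with id
B → id: starts with id
D → B B: starts with B
D → c: starts with c

No direct left recursion found.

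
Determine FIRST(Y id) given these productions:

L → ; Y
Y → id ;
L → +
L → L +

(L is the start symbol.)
{ 'id' }

FIRST sets of the non-terminals involved (from the grammar, by fixed-point iteration):
  FIRST(Y) = { 'id' }

To compute FIRST(Y id), process the symbols left to right:
Symbol Y is a non-terminal. Add FIRST(Y) \ {ε} = { 'id' }
Y is not nullable (ε ∉ FIRST(Y)), so stop here.
FIRST(Y id) = { 'id' }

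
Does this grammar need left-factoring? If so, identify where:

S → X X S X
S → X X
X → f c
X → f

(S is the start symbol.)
Left-factoring is needed when two productions for the same non-terminal
share a common prefix on the right-hand side.

Productions for S:
  S → X X S X
  S → X X
Productions for X:
  X → f c
  X → f

Found common prefix 'X X' in productions for S
Found common prefix 'f' in productions for X

Answer: Yes, S has productions with common prefix 'X X'; X has productions with common prefix 'f'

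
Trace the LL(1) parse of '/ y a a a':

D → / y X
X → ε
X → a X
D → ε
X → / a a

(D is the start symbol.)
LL(1) parsing maintains a stack (initially the start symbol over $) and the input. At each step: if the stack top is a terminal, match it against the current input token; if it is a non-terminal N, replace it with the RHS of M[N, lookahead] (the unique production whose predict set contains the lookahead).

Stack is shown with the top on the left.

Stack    Input        Action
----------------------------
D $      / y a a a $  output D → / y X
/ y X $  / y a a a $  match '/'
y X $    y a a a $    match 'y'
X $      a a a $      output X → a X
a X $    a a a $      match 'a'
X $      a a $        output X → a X
a X $    a a $        match 'a'
X $      a $          output X → a X
a X $    a $          match 'a'
X $      $            output X → ε
$        $            accept

The string is accepted.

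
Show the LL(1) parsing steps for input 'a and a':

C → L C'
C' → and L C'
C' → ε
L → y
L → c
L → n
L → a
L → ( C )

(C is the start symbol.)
Stack is shown with the top on the left.

Stack       Input      Action
-----------------------------
C $         a and a $  output C → L C'
L C' $      a and a $  output L → a
a C' $      a and a $  match 'a'
C' $        and a $    output C' → and L C'
and L C' $  and a $    match 'and'
L C' $      a $        output L → a
a C' $      a $        match 'a'
C' $        $          output C' → ε
$           $          accept

The string is accepted.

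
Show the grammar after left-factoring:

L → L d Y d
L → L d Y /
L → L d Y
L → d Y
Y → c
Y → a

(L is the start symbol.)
Left-factoring transforms A → αβ₁ | αβ₂ into A → αA' and A' → β₁ | β₂
(α is the longest common prefix among the alternatives). Repeat until
no nonterminal has two alternatives with a common prefix.

Round 1: L has alternatives sharing prefix 'L d Y'. Introduce L': L → L d Y L'
  Add: L' → d
  Add: L' → /
  Add: L' → ε

No remaining common prefixes — done.

Resulting grammar:
L → L d Y L'
L' → d
L' → /
L' → ε
L → d Y
Y → c
Y → a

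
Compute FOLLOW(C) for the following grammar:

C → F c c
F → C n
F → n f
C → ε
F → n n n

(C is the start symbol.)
{ $, 'n' }

To compute FOLLOW(C), find every occurrence of C on a right-hand side N → α C β: add FIRST(β) \ {ε}, and if β is empty or nullable also add FOLLOW(N). Iterate to a fixed point.

C is the start symbol, so $ ∈ FOLLOW(C).
In F → C n: C is followed by n, add FIRST(n) \ {ε} = { 'n' }

Taking the union: FOLLOW(C) = { $, 'n' }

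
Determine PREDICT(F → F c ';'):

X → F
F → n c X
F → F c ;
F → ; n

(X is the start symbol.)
{ ';', 'n' }

PREDICT(F → F c ';') = (FIRST(RHS) \ {ε}) ∪ (FOLLOW(F) if ε ∈ FIRST(RHS), i.e. RHS ⇒* ε)
FIRST(F) = { ';', 'n' }
FIRST(F c ';') = { ';', 'n' }
ε ∉ FIRST(F c ';'), so FOLLOW(F) is not added.
PREDICT(F → F c ';') = { ';', 'n' }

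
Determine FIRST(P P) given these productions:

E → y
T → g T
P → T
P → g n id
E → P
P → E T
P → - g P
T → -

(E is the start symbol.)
{ '-', 'g', 'y' }

FIRST sets of the non-terminals involved (from the grammar, by fixed-point iteration):
  FIRST(P) = { '-', 'g', 'y' }

To compute FIRST(P P), process the symbols left to right:
Symbol P is a non-terminal. Add FIRST(P) \ {ε} = { '-', 'g', 'y' }
P is not nullable (ε ∉ FIRST(P)), so stop here.
FIRST(P P) = { '-', 'g', 'y' }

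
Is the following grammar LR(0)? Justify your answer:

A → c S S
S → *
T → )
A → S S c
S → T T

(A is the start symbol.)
Yes, the grammar is LR(0)

Augment with A' → A and build the canonical LR(0) collection (I0 = CLOSURE({[A' → . A]}), then GOTO on every symbol after a dot until no new states appear). It has 12 states:
  I0: { [A → . S S c], [A → . c S S], [A' → . A], [S → . *], [S → . T T], [T → . )] }  — shift
  I1: { [T → ) .] }  — reduce
  I2: { [S → * .] }  — reduce
  I3: { [A' → A .] }  — accept
  I4: { [A → S . S c], [S → . *], [S → . T T], [T → . )] }  — shift
  I5: { [S → T . T], [T → . )] }  — shift
  I6: { [A → c . S S], [S → . *], [S → . T T], [T → . )] }  — shift
  I7: { [A → c S . S], [S → . *], [S → . T T], [T → . )] }  — shift
  I8: { [A → c S S .] }  — reduce
  I9: { [S → T T .] }  — reduce
  I10: { [A → S S . c] }  — shift
  I11: { [A → S S c .] }  — reduce

Every state is either a pure shift/goto state or contains exactly one complete item and nothing to shift — no conflicts. The grammar is LR(0).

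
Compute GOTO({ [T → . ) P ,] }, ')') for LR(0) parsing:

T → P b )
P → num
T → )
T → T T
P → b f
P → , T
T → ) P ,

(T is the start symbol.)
{ [P → . , T], [P → . b f], [P → . num], [T → ) . P ,] }

GOTO(I, ')') = CLOSURE({ [A → αX.β] : [A → α.Xβ] ∈ I, X = ')' })

Items with dot before ')', with the dot advanced:
  [T → . ) P ,] → [T → ) . P ,]
Closure of the advanced items:
  [T → ) . P ,] has the dot before P: add [P → . num], [P → . b f], [P → . , T]

GOTO = { [P → . , T], [P → . b f], [P → . num], [T → ) . P ,] }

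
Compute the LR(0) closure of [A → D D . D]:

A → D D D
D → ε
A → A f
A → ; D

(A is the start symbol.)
To compute CLOSURE, for each item [A → α.Bβ] where B is a non-terminal, add [B → .γ] for all productions B → γ; repeat for the newly added items until nothing changes.

Start with: [A → D D . D]
  [A → D D . D] has the dot before D: add [D → .]
No further items can be added.

CLOSURE = { [A → D D . D], [D → .] }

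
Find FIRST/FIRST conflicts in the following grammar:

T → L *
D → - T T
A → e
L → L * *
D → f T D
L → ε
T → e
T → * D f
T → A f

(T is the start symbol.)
Yes. T → L '*' / T → '*' D f on { '*' }; T → e / T → A f on { 'e' }

FIRST sets of the non-terminals at (or reachable through a nullable prefix from) the front of some alternative:
  FIRST(L) = { '*', ε }
  FIRST(A) = { 'e' }

Productions for T:
  T → L *: FIRST = { '*' }
  T → e: FIRST = { 'e' }
  T → * D f: FIRST = { '*' }
  T → A f: FIRST = { 'e' }
Productions for D:
  D → - T T: FIRST = { '-' }
  D → f T D: FIRST = { 'f' }
Productions for L:
  L → L * *: FIRST = { '*' }
  L → ε: FIRST = { ε }
A has only one production, so no FIRST/FIRST conflict is possible there.

Conflict for T: T → L * and T → * D f
  Overlap: { '*' }
Conflict for T: T → e and T → A f
  Overlap: { 'e' }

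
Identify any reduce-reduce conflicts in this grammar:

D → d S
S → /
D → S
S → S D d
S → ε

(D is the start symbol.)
A reduce-reduce conflict occurs when an LR(0) state has two complete items [A → α .] and [B → β .] — both call for a reduction, and with no lookahead the parser cannot choose between them.

Augment with D' → D and build the canonical LR(0) collection (I0 = CLOSURE({[D' → . D]}), then GOTO on every symbol after a dot until no new states appear). It has 8 states:
  I0: { [D → . S], [D → . d S], [D' → . D], [S → . /], [S → . S D d], [S → .] }  — shift, reduce
  I1: { [S → / .] }  — reduce
  I2: { [D' → D .] }  — accept
  I3: { [D → . S], [D → . d S], [D → S .], [S → . /], [S → . S D d], [S → .], [S → S . D d] }  — shift, 2 reduces
  I4: { [D → d . S], [S → . /], [S → . S D d], [S → .] }  — shift, reduce
  I5: { [D → . S], [D → . d S], [D → d S .], [S → . /], [S → . S D d], [S → .], [S → S . D d] }  — shift, 2 reduces
  I6: { [S → S D . d] }  — shift
  I7: { [S → S D d .] }  — reduce

I3 contains complete items [D → S .], [S → .] — reduce-reduce conflict.
I5 contains complete items [D → d S .], [S → .] — reduce-reduce conflict.

Answer: Yes — I3: [D → S .] vs [S → .]; I5: [D → d S .] vs [S → .]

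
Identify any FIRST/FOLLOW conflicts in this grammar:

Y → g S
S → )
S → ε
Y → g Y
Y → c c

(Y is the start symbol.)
A FIRST/FOLLOW conflict occurs when a non-terminal N has a nullable alternative N → β (β ⇒* ε) and another alternative N → α with FIRST(α) ∩ FOLLOW(N) ≠ ∅: on such a lookahead the parser cannot decide between expanding α and letting N vanish via β.

Nullable non-terminals: S.

S: nullable alternative(s) S → ε; FOLLOW(S) = { $ }
  S → ): FIRST \ {ε} = { ')' } — disjoint from FOLLOW(S)
  S → ε: FIRST \ {ε} = { } — this is the only nullable alternative, skip

Y has no nullable alternative, so no FIRST/FOLLOW check is needed there.

No FIRST/FOLLOW conflicts found.

Answer: No FIRST/FOLLOW conflicts.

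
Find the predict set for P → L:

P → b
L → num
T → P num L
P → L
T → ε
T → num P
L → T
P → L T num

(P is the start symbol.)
{ $, 'b', 'num' }

PREDICT(P → L) = (FIRST(RHS) \ {ε}) ∪ (FOLLOW(P) if ε ∈ FIRST(RHS), i.e. RHS ⇒* ε)
FIRST(L) = { 'b', 'num', ε }
FIRST(L) = { 'b', 'num', ε }
ε ∈ FIRST(L) (the right-hand side is nullable), so add FOLLOW(P) = { $, 'b', 'num' }
PREDICT(P → L) = { $, 'b', 'num' }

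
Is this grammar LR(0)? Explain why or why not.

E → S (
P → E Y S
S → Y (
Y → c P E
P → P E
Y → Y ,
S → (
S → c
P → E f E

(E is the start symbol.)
A grammar is LR(0) if no state in the canonical LR(0) collection has:
  - both a shift item (dot before a terminal) and a complete item (shift-reduce conflict), or
  - two or more complete items (reduce-reduce conflict; the accept item [E' → E .] counts as a complete item here).

Augment with E' → E and build the canonical LR(0) collection (I0 = CLOSURE({[E' → . E]}), then GOTO on every symbol after a dot until no new states appear). It has 17 states:
  I0: { [E → . S (], [E' → . E], [S → . (], [S → . Y (], [S → . c], [Y → . Y ,], [Y → . c P E] }  — shift
  I1: { [S → ( .] }  — reduce
  I2: { [E' → E .] }  — accept
  I3: { [E → S . (] }  — shift
  I4: { [S → Y . (], [Y → Y . ,] }  — shift
  I5: { [E → . S (], [P → . E Y S], [P → . E f E], [P → . P E], [S → . (], [S → . Y (], [S → . c], [S → c .], [Y → . Y ,], [Y → . c P E], [Y → c . P E] }  — shift, reduce
  I6: { [P → E . Y S], [P → E . f E], [Y → . Y ,], [Y → . c P E] }  — shift
  I7: { [E → . S (], [P → P . E], [S → . (], [S → . Y (], [S → . c], [Y → . Y ,], [Y → . c P E], [Y → c P . E] }  — shift
  I8: { [P → P E .], [Y → c P E .] }  — 2 reduces
  I9: { [P → E Y . S], [S → . (], [S → . Y (], [S → . c], [Y → . Y ,], [Y → . c P E], [Y → Y . ,] }  — shift
  I10: { [E → . S (], [P → . E Y S], [P → . E f E], [P → . P E], [S → . (], [S → . Y (], [S → . c], [Y → . Y ,], [Y → . c P E], [Y → c . P E] }  — shift
  I11: { [E → . S (], [P → E f . E], [S → . (], [S → . Y (], [S → . c], [Y → . Y ,], [Y → . c P E] }  — shift
  I12: { [P → E f E .] }  — reduce
  I13: { [Y → Y , .] }  — reduce
  I14: { [P → E Y S .] }  — reduce
  I15: { [S → Y ( .] }  — reduce
  I16: { [E → S ( .] }  — reduce

Conflict in state I5:
  Shift-reduce conflict between [S → c .] and [S → . (]
So the grammar is NOT LR(0).

Answer: No. Shift-reduce conflict between [S → c .] and [S → . (]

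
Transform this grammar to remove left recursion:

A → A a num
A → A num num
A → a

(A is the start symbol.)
A → a A'
A' → a num A'
A' → num num A'
A' → ε

A is directly left-recursive. The standard transformation for
  A → A α₁ | ... | A α_m | β₁ | ... | β_n
is
  A  → β₁ A' | ... | β_n A'
  A' → α₁ A' | ... | α_m A' | ε

A → a becomes A → a A'
A → A a num becomes A' → a num A'
A → A num num becomes A' → num num A'
Add A' → ε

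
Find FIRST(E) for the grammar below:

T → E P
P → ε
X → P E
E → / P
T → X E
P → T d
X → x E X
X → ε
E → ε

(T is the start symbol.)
To compute FIRST(E), examine every production with E on the left-hand side, reading each right-hand side left to right until a non-nullable symbol is reached.

From E → / P:
  - '/' is a terminal: add '/' and stop
From E → ε:
  - ε-production, so ε ∈ FIRST(E)

Collecting: FIRST(E) = { '/', ε }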